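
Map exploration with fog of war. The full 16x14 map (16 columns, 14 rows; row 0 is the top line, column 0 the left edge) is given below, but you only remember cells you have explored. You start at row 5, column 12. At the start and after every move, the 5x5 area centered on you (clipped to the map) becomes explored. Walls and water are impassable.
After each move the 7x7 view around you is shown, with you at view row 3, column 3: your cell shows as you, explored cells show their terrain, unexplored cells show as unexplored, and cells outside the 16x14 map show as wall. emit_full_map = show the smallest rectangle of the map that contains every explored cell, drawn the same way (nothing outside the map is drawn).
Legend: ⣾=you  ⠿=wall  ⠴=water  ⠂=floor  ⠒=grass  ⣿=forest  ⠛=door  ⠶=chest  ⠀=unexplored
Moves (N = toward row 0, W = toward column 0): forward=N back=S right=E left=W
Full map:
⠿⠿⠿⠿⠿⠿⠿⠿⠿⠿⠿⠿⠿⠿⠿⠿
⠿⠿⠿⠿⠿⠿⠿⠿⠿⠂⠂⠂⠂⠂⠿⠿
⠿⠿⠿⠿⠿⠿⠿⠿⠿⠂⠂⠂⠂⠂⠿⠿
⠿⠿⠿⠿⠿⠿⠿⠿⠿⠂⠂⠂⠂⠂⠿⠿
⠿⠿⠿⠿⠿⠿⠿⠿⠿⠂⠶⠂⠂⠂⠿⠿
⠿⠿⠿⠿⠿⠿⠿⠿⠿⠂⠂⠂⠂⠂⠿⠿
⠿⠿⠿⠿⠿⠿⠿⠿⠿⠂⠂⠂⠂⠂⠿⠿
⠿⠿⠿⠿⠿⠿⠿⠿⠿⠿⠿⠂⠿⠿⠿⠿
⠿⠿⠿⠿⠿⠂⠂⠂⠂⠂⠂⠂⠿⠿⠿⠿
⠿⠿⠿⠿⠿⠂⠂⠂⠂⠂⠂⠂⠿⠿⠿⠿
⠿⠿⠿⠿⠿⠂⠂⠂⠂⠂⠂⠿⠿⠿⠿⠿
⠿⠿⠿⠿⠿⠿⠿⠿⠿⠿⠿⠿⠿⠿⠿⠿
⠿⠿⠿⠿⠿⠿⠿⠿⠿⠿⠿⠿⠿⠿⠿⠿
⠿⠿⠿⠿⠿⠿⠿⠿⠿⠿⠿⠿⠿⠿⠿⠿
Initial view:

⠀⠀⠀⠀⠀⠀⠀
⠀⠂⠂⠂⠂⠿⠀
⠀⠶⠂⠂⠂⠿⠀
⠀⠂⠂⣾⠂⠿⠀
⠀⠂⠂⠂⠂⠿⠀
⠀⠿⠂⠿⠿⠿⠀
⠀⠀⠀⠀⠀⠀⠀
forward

⠀⠀⠀⠀⠀⠀⠀
⠀⠂⠂⠂⠂⠿⠀
⠀⠂⠂⠂⠂⠿⠀
⠀⠶⠂⣾⠂⠿⠀
⠀⠂⠂⠂⠂⠿⠀
⠀⠂⠂⠂⠂⠿⠀
⠀⠿⠂⠿⠿⠿⠀

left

⠀⠀⠀⠀⠀⠀⠀
⠀⠂⠂⠂⠂⠂⠿
⠀⠂⠂⠂⠂⠂⠿
⠀⠂⠶⣾⠂⠂⠿
⠀⠂⠂⠂⠂⠂⠿
⠀⠂⠂⠂⠂⠂⠿
⠀⠀⠿⠂⠿⠿⠿

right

⠀⠀⠀⠀⠀⠀⠀
⠂⠂⠂⠂⠂⠿⠀
⠂⠂⠂⠂⠂⠿⠀
⠂⠶⠂⣾⠂⠿⠀
⠂⠂⠂⠂⠂⠿⠀
⠂⠂⠂⠂⠂⠿⠀
⠀⠿⠂⠿⠿⠿⠀

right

⠀⠀⠀⠀⠀⠀⠿
⠂⠂⠂⠂⠿⠿⠿
⠂⠂⠂⠂⠿⠿⠿
⠶⠂⠂⣾⠿⠿⠿
⠂⠂⠂⠂⠿⠿⠿
⠂⠂⠂⠂⠿⠿⠿
⠿⠂⠿⠿⠿⠀⠿

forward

⠀⠀⠀⠀⠀⠀⠿
⠀⠂⠂⠂⠿⠿⠿
⠂⠂⠂⠂⠿⠿⠿
⠂⠂⠂⣾⠿⠿⠿
⠶⠂⠂⠂⠿⠿⠿
⠂⠂⠂⠂⠿⠿⠿
⠂⠂⠂⠂⠿⠿⠿

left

⠀⠀⠀⠀⠀⠀⠀
⠀⠂⠂⠂⠂⠿⠿
⠂⠂⠂⠂⠂⠿⠿
⠂⠂⠂⣾⠂⠿⠿
⠂⠶⠂⠂⠂⠿⠿
⠂⠂⠂⠂⠂⠿⠿
⠂⠂⠂⠂⠂⠿⠿

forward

⠿⠿⠿⠿⠿⠿⠿
⠀⠿⠿⠿⠿⠿⠀
⠀⠂⠂⠂⠂⠿⠿
⠂⠂⠂⣾⠂⠿⠿
⠂⠂⠂⠂⠂⠿⠿
⠂⠶⠂⠂⠂⠿⠿
⠂⠂⠂⠂⠂⠿⠿

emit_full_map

⠀⠿⠿⠿⠿⠿⠀
⠀⠂⠂⠂⠂⠿⠿
⠂⠂⠂⣾⠂⠿⠿
⠂⠂⠂⠂⠂⠿⠿
⠂⠶⠂⠂⠂⠿⠿
⠂⠂⠂⠂⠂⠿⠿
⠂⠂⠂⠂⠂⠿⠿
⠀⠿⠂⠿⠿⠿⠀

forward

⠿⠿⠿⠿⠿⠿⠿
⠿⠿⠿⠿⠿⠿⠿
⠀⠿⠿⠿⠿⠿⠀
⠀⠂⠂⣾⠂⠿⠿
⠂⠂⠂⠂⠂⠿⠿
⠂⠂⠂⠂⠂⠿⠿
⠂⠶⠂⠂⠂⠿⠿

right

⠿⠿⠿⠿⠿⠿⠿
⠿⠿⠿⠿⠿⠿⠿
⠿⠿⠿⠿⠿⠿⠿
⠂⠂⠂⣾⠿⠿⠿
⠂⠂⠂⠂⠿⠿⠿
⠂⠂⠂⠂⠿⠿⠿
⠶⠂⠂⠂⠿⠿⠿

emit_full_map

⠀⠿⠿⠿⠿⠿⠿
⠀⠂⠂⠂⣾⠿⠿
⠂⠂⠂⠂⠂⠿⠿
⠂⠂⠂⠂⠂⠿⠿
⠂⠶⠂⠂⠂⠿⠿
⠂⠂⠂⠂⠂⠿⠿
⠂⠂⠂⠂⠂⠿⠿
⠀⠿⠂⠿⠿⠿⠀


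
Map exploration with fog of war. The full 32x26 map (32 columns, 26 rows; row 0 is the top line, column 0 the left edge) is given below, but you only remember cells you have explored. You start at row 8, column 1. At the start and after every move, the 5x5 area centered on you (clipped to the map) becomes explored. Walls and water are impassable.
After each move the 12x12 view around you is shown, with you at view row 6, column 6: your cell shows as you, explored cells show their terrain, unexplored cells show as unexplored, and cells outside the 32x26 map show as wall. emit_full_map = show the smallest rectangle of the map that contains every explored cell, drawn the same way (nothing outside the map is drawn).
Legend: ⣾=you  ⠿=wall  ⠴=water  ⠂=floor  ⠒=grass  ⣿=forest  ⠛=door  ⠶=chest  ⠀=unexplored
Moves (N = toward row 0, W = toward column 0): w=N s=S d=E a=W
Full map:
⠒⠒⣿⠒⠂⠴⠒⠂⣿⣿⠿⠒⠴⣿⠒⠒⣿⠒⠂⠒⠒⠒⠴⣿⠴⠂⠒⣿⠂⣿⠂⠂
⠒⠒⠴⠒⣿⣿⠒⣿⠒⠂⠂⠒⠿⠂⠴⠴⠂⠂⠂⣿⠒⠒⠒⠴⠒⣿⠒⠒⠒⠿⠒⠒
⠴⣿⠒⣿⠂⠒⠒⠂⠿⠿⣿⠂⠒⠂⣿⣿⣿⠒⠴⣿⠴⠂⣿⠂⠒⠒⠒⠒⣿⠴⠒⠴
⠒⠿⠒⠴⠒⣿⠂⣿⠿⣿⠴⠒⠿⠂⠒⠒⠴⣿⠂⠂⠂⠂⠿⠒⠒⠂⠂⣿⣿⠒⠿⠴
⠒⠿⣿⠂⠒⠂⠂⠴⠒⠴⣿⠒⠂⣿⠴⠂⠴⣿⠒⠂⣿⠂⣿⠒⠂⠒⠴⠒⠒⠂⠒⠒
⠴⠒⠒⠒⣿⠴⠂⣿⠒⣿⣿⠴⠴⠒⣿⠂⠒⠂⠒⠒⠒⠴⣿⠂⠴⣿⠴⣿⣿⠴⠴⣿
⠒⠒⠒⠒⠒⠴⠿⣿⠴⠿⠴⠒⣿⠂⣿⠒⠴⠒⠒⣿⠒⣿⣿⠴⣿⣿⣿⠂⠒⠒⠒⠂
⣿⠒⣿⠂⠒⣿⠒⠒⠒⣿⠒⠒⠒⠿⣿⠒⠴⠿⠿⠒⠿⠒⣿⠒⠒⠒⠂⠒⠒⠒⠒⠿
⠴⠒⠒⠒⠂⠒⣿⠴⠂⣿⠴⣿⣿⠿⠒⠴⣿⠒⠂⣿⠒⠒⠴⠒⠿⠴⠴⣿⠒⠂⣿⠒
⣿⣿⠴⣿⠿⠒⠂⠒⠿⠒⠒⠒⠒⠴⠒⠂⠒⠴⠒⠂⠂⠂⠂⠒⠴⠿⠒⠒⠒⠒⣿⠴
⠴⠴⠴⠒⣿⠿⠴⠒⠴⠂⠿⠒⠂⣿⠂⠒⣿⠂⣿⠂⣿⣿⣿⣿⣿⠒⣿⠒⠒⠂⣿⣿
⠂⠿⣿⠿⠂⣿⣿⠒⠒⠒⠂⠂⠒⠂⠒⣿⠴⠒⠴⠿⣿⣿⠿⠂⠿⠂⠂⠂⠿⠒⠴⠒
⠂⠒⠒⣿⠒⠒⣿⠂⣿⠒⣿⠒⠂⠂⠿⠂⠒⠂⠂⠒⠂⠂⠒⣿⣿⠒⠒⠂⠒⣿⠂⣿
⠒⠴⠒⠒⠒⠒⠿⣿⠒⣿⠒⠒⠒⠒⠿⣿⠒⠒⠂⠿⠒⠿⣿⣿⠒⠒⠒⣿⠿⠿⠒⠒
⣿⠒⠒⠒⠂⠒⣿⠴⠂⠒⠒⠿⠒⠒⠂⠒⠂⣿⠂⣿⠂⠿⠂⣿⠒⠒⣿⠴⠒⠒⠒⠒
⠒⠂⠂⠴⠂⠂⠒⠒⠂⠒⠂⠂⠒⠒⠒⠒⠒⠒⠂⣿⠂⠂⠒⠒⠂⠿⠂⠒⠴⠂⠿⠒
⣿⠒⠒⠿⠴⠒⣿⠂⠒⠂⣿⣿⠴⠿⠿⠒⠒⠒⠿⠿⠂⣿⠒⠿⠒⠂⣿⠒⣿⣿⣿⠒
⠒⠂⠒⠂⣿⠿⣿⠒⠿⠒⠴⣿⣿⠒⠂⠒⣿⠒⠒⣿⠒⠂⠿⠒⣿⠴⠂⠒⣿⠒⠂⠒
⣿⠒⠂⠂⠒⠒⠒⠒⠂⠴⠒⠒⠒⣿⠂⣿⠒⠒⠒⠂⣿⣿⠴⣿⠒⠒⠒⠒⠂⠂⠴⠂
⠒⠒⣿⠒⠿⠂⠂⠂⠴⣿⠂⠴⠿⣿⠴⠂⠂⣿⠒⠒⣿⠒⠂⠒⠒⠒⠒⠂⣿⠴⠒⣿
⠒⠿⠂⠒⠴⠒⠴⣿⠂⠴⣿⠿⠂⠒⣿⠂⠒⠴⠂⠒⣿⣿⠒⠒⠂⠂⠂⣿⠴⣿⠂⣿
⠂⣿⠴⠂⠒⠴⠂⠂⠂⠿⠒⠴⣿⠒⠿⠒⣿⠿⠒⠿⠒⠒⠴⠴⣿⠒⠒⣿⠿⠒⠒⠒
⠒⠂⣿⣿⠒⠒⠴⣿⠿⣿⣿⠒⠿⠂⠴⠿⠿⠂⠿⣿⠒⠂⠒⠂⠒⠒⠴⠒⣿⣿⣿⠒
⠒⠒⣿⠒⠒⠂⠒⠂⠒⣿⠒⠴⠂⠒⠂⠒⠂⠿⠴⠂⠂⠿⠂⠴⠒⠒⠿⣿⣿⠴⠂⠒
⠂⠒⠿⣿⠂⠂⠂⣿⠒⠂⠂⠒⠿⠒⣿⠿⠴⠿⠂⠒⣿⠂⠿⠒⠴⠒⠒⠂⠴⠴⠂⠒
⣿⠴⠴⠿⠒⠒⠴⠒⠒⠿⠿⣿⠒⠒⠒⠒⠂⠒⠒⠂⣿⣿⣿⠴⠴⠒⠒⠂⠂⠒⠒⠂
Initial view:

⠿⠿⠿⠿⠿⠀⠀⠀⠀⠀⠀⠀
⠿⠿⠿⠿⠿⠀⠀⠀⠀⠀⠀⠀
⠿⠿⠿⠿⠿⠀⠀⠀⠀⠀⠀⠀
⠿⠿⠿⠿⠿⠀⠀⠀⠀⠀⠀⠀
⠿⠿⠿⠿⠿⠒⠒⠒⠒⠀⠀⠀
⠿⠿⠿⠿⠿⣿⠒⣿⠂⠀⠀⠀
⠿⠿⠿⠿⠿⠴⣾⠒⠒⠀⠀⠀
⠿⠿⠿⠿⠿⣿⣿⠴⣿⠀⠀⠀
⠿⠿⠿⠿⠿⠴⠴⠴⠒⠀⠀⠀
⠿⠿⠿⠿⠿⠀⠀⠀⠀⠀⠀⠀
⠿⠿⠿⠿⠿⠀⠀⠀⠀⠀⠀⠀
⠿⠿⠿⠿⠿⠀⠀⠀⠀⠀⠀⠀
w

⠿⠿⠿⠿⠿⠀⠀⠀⠀⠀⠀⠀
⠿⠿⠿⠿⠿⠀⠀⠀⠀⠀⠀⠀
⠿⠿⠿⠿⠿⠀⠀⠀⠀⠀⠀⠀
⠿⠿⠿⠿⠿⠀⠀⠀⠀⠀⠀⠀
⠿⠿⠿⠿⠿⠴⠒⠒⠒⠀⠀⠀
⠿⠿⠿⠿⠿⠒⠒⠒⠒⠀⠀⠀
⠿⠿⠿⠿⠿⣿⣾⣿⠂⠀⠀⠀
⠿⠿⠿⠿⠿⠴⠒⠒⠒⠀⠀⠀
⠿⠿⠿⠿⠿⣿⣿⠴⣿⠀⠀⠀
⠿⠿⠿⠿⠿⠴⠴⠴⠒⠀⠀⠀
⠿⠿⠿⠿⠿⠀⠀⠀⠀⠀⠀⠀
⠿⠿⠿⠿⠿⠀⠀⠀⠀⠀⠀⠀

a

⠿⠿⠿⠿⠿⠿⠀⠀⠀⠀⠀⠀
⠿⠿⠿⠿⠿⠿⠀⠀⠀⠀⠀⠀
⠿⠿⠿⠿⠿⠿⠀⠀⠀⠀⠀⠀
⠿⠿⠿⠿⠿⠿⠀⠀⠀⠀⠀⠀
⠿⠿⠿⠿⠿⠿⠴⠒⠒⠒⠀⠀
⠿⠿⠿⠿⠿⠿⠒⠒⠒⠒⠀⠀
⠿⠿⠿⠿⠿⠿⣾⠒⣿⠂⠀⠀
⠿⠿⠿⠿⠿⠿⠴⠒⠒⠒⠀⠀
⠿⠿⠿⠿⠿⠿⣿⣿⠴⣿⠀⠀
⠿⠿⠿⠿⠿⠿⠴⠴⠴⠒⠀⠀
⠿⠿⠿⠿⠿⠿⠀⠀⠀⠀⠀⠀
⠿⠿⠿⠿⠿⠿⠀⠀⠀⠀⠀⠀

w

⠿⠿⠿⠿⠿⠿⠀⠀⠀⠀⠀⠀
⠿⠿⠿⠿⠿⠿⠀⠀⠀⠀⠀⠀
⠿⠿⠿⠿⠿⠿⠀⠀⠀⠀⠀⠀
⠿⠿⠿⠿⠿⠿⠀⠀⠀⠀⠀⠀
⠿⠿⠿⠿⠿⠿⠒⠿⣿⠀⠀⠀
⠿⠿⠿⠿⠿⠿⠴⠒⠒⠒⠀⠀
⠿⠿⠿⠿⠿⠿⣾⠒⠒⠒⠀⠀
⠿⠿⠿⠿⠿⠿⣿⠒⣿⠂⠀⠀
⠿⠿⠿⠿⠿⠿⠴⠒⠒⠒⠀⠀
⠿⠿⠿⠿⠿⠿⣿⣿⠴⣿⠀⠀
⠿⠿⠿⠿⠿⠿⠴⠴⠴⠒⠀⠀
⠿⠿⠿⠿⠿⠿⠀⠀⠀⠀⠀⠀

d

⠿⠿⠿⠿⠿⠀⠀⠀⠀⠀⠀⠀
⠿⠿⠿⠿⠿⠀⠀⠀⠀⠀⠀⠀
⠿⠿⠿⠿⠿⠀⠀⠀⠀⠀⠀⠀
⠿⠿⠿⠿⠿⠀⠀⠀⠀⠀⠀⠀
⠿⠿⠿⠿⠿⠒⠿⣿⠂⠀⠀⠀
⠿⠿⠿⠿⠿⠴⠒⠒⠒⠀⠀⠀
⠿⠿⠿⠿⠿⠒⣾⠒⠒⠀⠀⠀
⠿⠿⠿⠿⠿⣿⠒⣿⠂⠀⠀⠀
⠿⠿⠿⠿⠿⠴⠒⠒⠒⠀⠀⠀
⠿⠿⠿⠿⠿⣿⣿⠴⣿⠀⠀⠀
⠿⠿⠿⠿⠿⠴⠴⠴⠒⠀⠀⠀
⠿⠿⠿⠿⠿⠀⠀⠀⠀⠀⠀⠀

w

⠿⠿⠿⠿⠿⠿⠿⠿⠿⠿⠿⠿
⠿⠿⠿⠿⠿⠀⠀⠀⠀⠀⠀⠀
⠿⠿⠿⠿⠿⠀⠀⠀⠀⠀⠀⠀
⠿⠿⠿⠿⠿⠀⠀⠀⠀⠀⠀⠀
⠿⠿⠿⠿⠿⠒⠿⠒⠴⠀⠀⠀
⠿⠿⠿⠿⠿⠒⠿⣿⠂⠀⠀⠀
⠿⠿⠿⠿⠿⠴⣾⠒⠒⠀⠀⠀
⠿⠿⠿⠿⠿⠒⠒⠒⠒⠀⠀⠀
⠿⠿⠿⠿⠿⣿⠒⣿⠂⠀⠀⠀
⠿⠿⠿⠿⠿⠴⠒⠒⠒⠀⠀⠀
⠿⠿⠿⠿⠿⣿⣿⠴⣿⠀⠀⠀
⠿⠿⠿⠿⠿⠴⠴⠴⠒⠀⠀⠀

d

⠿⠿⠿⠿⠿⠿⠿⠿⠿⠿⠿⠿
⠿⠿⠿⠿⠀⠀⠀⠀⠀⠀⠀⠀
⠿⠿⠿⠿⠀⠀⠀⠀⠀⠀⠀⠀
⠿⠿⠿⠿⠀⠀⠀⠀⠀⠀⠀⠀
⠿⠿⠿⠿⠒⠿⠒⠴⠒⠀⠀⠀
⠿⠿⠿⠿⠒⠿⣿⠂⠒⠀⠀⠀
⠿⠿⠿⠿⠴⠒⣾⠒⣿⠀⠀⠀
⠿⠿⠿⠿⠒⠒⠒⠒⠒⠀⠀⠀
⠿⠿⠿⠿⣿⠒⣿⠂⠒⠀⠀⠀
⠿⠿⠿⠿⠴⠒⠒⠒⠀⠀⠀⠀
⠿⠿⠿⠿⣿⣿⠴⣿⠀⠀⠀⠀
⠿⠿⠿⠿⠴⠴⠴⠒⠀⠀⠀⠀

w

⠿⠿⠿⠿⠿⠿⠿⠿⠿⠿⠿⠿
⠿⠿⠿⠿⠿⠿⠿⠿⠿⠿⠿⠿
⠿⠿⠿⠿⠀⠀⠀⠀⠀⠀⠀⠀
⠿⠿⠿⠿⠀⠀⠀⠀⠀⠀⠀⠀
⠿⠿⠿⠿⠴⣿⠒⣿⠂⠀⠀⠀
⠿⠿⠿⠿⠒⠿⠒⠴⠒⠀⠀⠀
⠿⠿⠿⠿⠒⠿⣾⠂⠒⠀⠀⠀
⠿⠿⠿⠿⠴⠒⠒⠒⣿⠀⠀⠀
⠿⠿⠿⠿⠒⠒⠒⠒⠒⠀⠀⠀
⠿⠿⠿⠿⣿⠒⣿⠂⠒⠀⠀⠀
⠿⠿⠿⠿⠴⠒⠒⠒⠀⠀⠀⠀
⠿⠿⠿⠿⣿⣿⠴⣿⠀⠀⠀⠀

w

⠿⠿⠿⠿⠿⠿⠿⠿⠿⠿⠿⠿
⠿⠿⠿⠿⠿⠿⠿⠿⠿⠿⠿⠿
⠿⠿⠿⠿⠿⠿⠿⠿⠿⠿⠿⠿
⠿⠿⠿⠿⠀⠀⠀⠀⠀⠀⠀⠀
⠿⠿⠿⠿⠒⠒⠴⠒⣿⠀⠀⠀
⠿⠿⠿⠿⠴⣿⠒⣿⠂⠀⠀⠀
⠿⠿⠿⠿⠒⠿⣾⠴⠒⠀⠀⠀
⠿⠿⠿⠿⠒⠿⣿⠂⠒⠀⠀⠀
⠿⠿⠿⠿⠴⠒⠒⠒⣿⠀⠀⠀
⠿⠿⠿⠿⠒⠒⠒⠒⠒⠀⠀⠀
⠿⠿⠿⠿⣿⠒⣿⠂⠒⠀⠀⠀
⠿⠿⠿⠿⠴⠒⠒⠒⠀⠀⠀⠀

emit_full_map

⠒⠒⠴⠒⣿
⠴⣿⠒⣿⠂
⠒⠿⣾⠴⠒
⠒⠿⣿⠂⠒
⠴⠒⠒⠒⣿
⠒⠒⠒⠒⠒
⣿⠒⣿⠂⠒
⠴⠒⠒⠒⠀
⣿⣿⠴⣿⠀
⠴⠴⠴⠒⠀

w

⠿⠿⠿⠿⠿⠿⠿⠿⠿⠿⠿⠿
⠿⠿⠿⠿⠿⠿⠿⠿⠿⠿⠿⠿
⠿⠿⠿⠿⠿⠿⠿⠿⠿⠿⠿⠿
⠿⠿⠿⠿⠿⠿⠿⠿⠿⠿⠿⠿
⠿⠿⠿⠿⠒⠒⣿⠒⠂⠀⠀⠀
⠿⠿⠿⠿⠒⠒⠴⠒⣿⠀⠀⠀
⠿⠿⠿⠿⠴⣿⣾⣿⠂⠀⠀⠀
⠿⠿⠿⠿⠒⠿⠒⠴⠒⠀⠀⠀
⠿⠿⠿⠿⠒⠿⣿⠂⠒⠀⠀⠀
⠿⠿⠿⠿⠴⠒⠒⠒⣿⠀⠀⠀
⠿⠿⠿⠿⠒⠒⠒⠒⠒⠀⠀⠀
⠿⠿⠿⠿⣿⠒⣿⠂⠒⠀⠀⠀

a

⠿⠿⠿⠿⠿⠿⠿⠿⠿⠿⠿⠿
⠿⠿⠿⠿⠿⠿⠿⠿⠿⠿⠿⠿
⠿⠿⠿⠿⠿⠿⠿⠿⠿⠿⠿⠿
⠿⠿⠿⠿⠿⠿⠿⠿⠿⠿⠿⠿
⠿⠿⠿⠿⠿⠒⠒⣿⠒⠂⠀⠀
⠿⠿⠿⠿⠿⠒⠒⠴⠒⣿⠀⠀
⠿⠿⠿⠿⠿⠴⣾⠒⣿⠂⠀⠀
⠿⠿⠿⠿⠿⠒⠿⠒⠴⠒⠀⠀
⠿⠿⠿⠿⠿⠒⠿⣿⠂⠒⠀⠀
⠿⠿⠿⠿⠿⠴⠒⠒⠒⣿⠀⠀
⠿⠿⠿⠿⠿⠒⠒⠒⠒⠒⠀⠀
⠿⠿⠿⠿⠿⣿⠒⣿⠂⠒⠀⠀

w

⠿⠿⠿⠿⠿⠿⠿⠿⠿⠿⠿⠿
⠿⠿⠿⠿⠿⠿⠿⠿⠿⠿⠿⠿
⠿⠿⠿⠿⠿⠿⠿⠿⠿⠿⠿⠿
⠿⠿⠿⠿⠿⠿⠿⠿⠿⠿⠿⠿
⠿⠿⠿⠿⠿⠿⠿⠿⠿⠿⠿⠿
⠿⠿⠿⠿⠿⠒⠒⣿⠒⠂⠀⠀
⠿⠿⠿⠿⠿⠒⣾⠴⠒⣿⠀⠀
⠿⠿⠿⠿⠿⠴⣿⠒⣿⠂⠀⠀
⠿⠿⠿⠿⠿⠒⠿⠒⠴⠒⠀⠀
⠿⠿⠿⠿⠿⠒⠿⣿⠂⠒⠀⠀
⠿⠿⠿⠿⠿⠴⠒⠒⠒⣿⠀⠀
⠿⠿⠿⠿⠿⠒⠒⠒⠒⠒⠀⠀

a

⠿⠿⠿⠿⠿⠿⠿⠿⠿⠿⠿⠿
⠿⠿⠿⠿⠿⠿⠿⠿⠿⠿⠿⠿
⠿⠿⠿⠿⠿⠿⠿⠿⠿⠿⠿⠿
⠿⠿⠿⠿⠿⠿⠿⠿⠿⠿⠿⠿
⠿⠿⠿⠿⠿⠿⠿⠿⠿⠿⠿⠿
⠿⠿⠿⠿⠿⠿⠒⠒⣿⠒⠂⠀
⠿⠿⠿⠿⠿⠿⣾⠒⠴⠒⣿⠀
⠿⠿⠿⠿⠿⠿⠴⣿⠒⣿⠂⠀
⠿⠿⠿⠿⠿⠿⠒⠿⠒⠴⠒⠀
⠿⠿⠿⠿⠿⠿⠒⠿⣿⠂⠒⠀
⠿⠿⠿⠿⠿⠿⠴⠒⠒⠒⣿⠀
⠿⠿⠿⠿⠿⠿⠒⠒⠒⠒⠒⠀

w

⠿⠿⠿⠿⠿⠿⠿⠿⠿⠿⠿⠿
⠿⠿⠿⠿⠿⠿⠿⠿⠿⠿⠿⠿
⠿⠿⠿⠿⠿⠿⠿⠿⠿⠿⠿⠿
⠿⠿⠿⠿⠿⠿⠿⠿⠿⠿⠿⠿
⠿⠿⠿⠿⠿⠿⠿⠿⠿⠿⠿⠿
⠿⠿⠿⠿⠿⠿⠿⠿⠿⠿⠿⠿
⠿⠿⠿⠿⠿⠿⣾⠒⣿⠒⠂⠀
⠿⠿⠿⠿⠿⠿⠒⠒⠴⠒⣿⠀
⠿⠿⠿⠿⠿⠿⠴⣿⠒⣿⠂⠀
⠿⠿⠿⠿⠿⠿⠒⠿⠒⠴⠒⠀
⠿⠿⠿⠿⠿⠿⠒⠿⣿⠂⠒⠀
⠿⠿⠿⠿⠿⠿⠴⠒⠒⠒⣿⠀

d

⠿⠿⠿⠿⠿⠿⠿⠿⠿⠿⠿⠿
⠿⠿⠿⠿⠿⠿⠿⠿⠿⠿⠿⠿
⠿⠿⠿⠿⠿⠿⠿⠿⠿⠿⠿⠿
⠿⠿⠿⠿⠿⠿⠿⠿⠿⠿⠿⠿
⠿⠿⠿⠿⠿⠿⠿⠿⠿⠿⠿⠿
⠿⠿⠿⠿⠿⠿⠿⠿⠿⠿⠿⠿
⠿⠿⠿⠿⠿⠒⣾⣿⠒⠂⠀⠀
⠿⠿⠿⠿⠿⠒⠒⠴⠒⣿⠀⠀
⠿⠿⠿⠿⠿⠴⣿⠒⣿⠂⠀⠀
⠿⠿⠿⠿⠿⠒⠿⠒⠴⠒⠀⠀
⠿⠿⠿⠿⠿⠒⠿⣿⠂⠒⠀⠀
⠿⠿⠿⠿⠿⠴⠒⠒⠒⣿⠀⠀

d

⠿⠿⠿⠿⠿⠿⠿⠿⠿⠿⠿⠿
⠿⠿⠿⠿⠿⠿⠿⠿⠿⠿⠿⠿
⠿⠿⠿⠿⠿⠿⠿⠿⠿⠿⠿⠿
⠿⠿⠿⠿⠿⠿⠿⠿⠿⠿⠿⠿
⠿⠿⠿⠿⠿⠿⠿⠿⠿⠿⠿⠿
⠿⠿⠿⠿⠿⠿⠿⠿⠿⠿⠿⠿
⠿⠿⠿⠿⠒⠒⣾⠒⠂⠀⠀⠀
⠿⠿⠿⠿⠒⠒⠴⠒⣿⠀⠀⠀
⠿⠿⠿⠿⠴⣿⠒⣿⠂⠀⠀⠀
⠿⠿⠿⠿⠒⠿⠒⠴⠒⠀⠀⠀
⠿⠿⠿⠿⠒⠿⣿⠂⠒⠀⠀⠀
⠿⠿⠿⠿⠴⠒⠒⠒⣿⠀⠀⠀

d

⠿⠿⠿⠿⠿⠿⠿⠿⠿⠿⠿⠿
⠿⠿⠿⠿⠿⠿⠿⠿⠿⠿⠿⠿
⠿⠿⠿⠿⠿⠿⠿⠿⠿⠿⠿⠿
⠿⠿⠿⠿⠿⠿⠿⠿⠿⠿⠿⠿
⠿⠿⠿⠿⠿⠿⠿⠿⠿⠿⠿⠿
⠿⠿⠿⠿⠿⠿⠿⠿⠿⠿⠿⠿
⠿⠿⠿⠒⠒⣿⣾⠂⠴⠀⠀⠀
⠿⠿⠿⠒⠒⠴⠒⣿⣿⠀⠀⠀
⠿⠿⠿⠴⣿⠒⣿⠂⠒⠀⠀⠀
⠿⠿⠿⠒⠿⠒⠴⠒⠀⠀⠀⠀
⠿⠿⠿⠒⠿⣿⠂⠒⠀⠀⠀⠀
⠿⠿⠿⠴⠒⠒⠒⣿⠀⠀⠀⠀

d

⠿⠿⠿⠿⠿⠿⠿⠿⠿⠿⠿⠿
⠿⠿⠿⠿⠿⠿⠿⠿⠿⠿⠿⠿
⠿⠿⠿⠿⠿⠿⠿⠿⠿⠿⠿⠿
⠿⠿⠿⠿⠿⠿⠿⠿⠿⠿⠿⠿
⠿⠿⠿⠿⠿⠿⠿⠿⠿⠿⠿⠿
⠿⠿⠿⠿⠿⠿⠿⠿⠿⠿⠿⠿
⠿⠿⠒⠒⣿⠒⣾⠴⠒⠀⠀⠀
⠿⠿⠒⠒⠴⠒⣿⣿⠒⠀⠀⠀
⠿⠿⠴⣿⠒⣿⠂⠒⠒⠀⠀⠀
⠿⠿⠒⠿⠒⠴⠒⠀⠀⠀⠀⠀
⠿⠿⠒⠿⣿⠂⠒⠀⠀⠀⠀⠀
⠿⠿⠴⠒⠒⠒⣿⠀⠀⠀⠀⠀

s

⠿⠿⠿⠿⠿⠿⠿⠿⠿⠿⠿⠿
⠿⠿⠿⠿⠿⠿⠿⠿⠿⠿⠿⠿
⠿⠿⠿⠿⠿⠿⠿⠿⠿⠿⠿⠿
⠿⠿⠿⠿⠿⠿⠿⠿⠿⠿⠿⠿
⠿⠿⠿⠿⠿⠿⠿⠿⠿⠿⠿⠿
⠿⠿⠒⠒⣿⠒⠂⠴⠒⠀⠀⠀
⠿⠿⠒⠒⠴⠒⣾⣿⠒⠀⠀⠀
⠿⠿⠴⣿⠒⣿⠂⠒⠒⠀⠀⠀
⠿⠿⠒⠿⠒⠴⠒⣿⠂⠀⠀⠀
⠿⠿⠒⠿⣿⠂⠒⠀⠀⠀⠀⠀
⠿⠿⠴⠒⠒⠒⣿⠀⠀⠀⠀⠀
⠿⠿⠒⠒⠒⠒⠒⠀⠀⠀⠀⠀

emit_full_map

⠒⠒⣿⠒⠂⠴⠒
⠒⠒⠴⠒⣾⣿⠒
⠴⣿⠒⣿⠂⠒⠒
⠒⠿⠒⠴⠒⣿⠂
⠒⠿⣿⠂⠒⠀⠀
⠴⠒⠒⠒⣿⠀⠀
⠒⠒⠒⠒⠒⠀⠀
⣿⠒⣿⠂⠒⠀⠀
⠴⠒⠒⠒⠀⠀⠀
⣿⣿⠴⣿⠀⠀⠀
⠴⠴⠴⠒⠀⠀⠀

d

⠿⠿⠿⠿⠿⠿⠿⠿⠿⠿⠿⠿
⠿⠿⠿⠿⠿⠿⠿⠿⠿⠿⠿⠿
⠿⠿⠿⠿⠿⠿⠿⠿⠿⠿⠿⠿
⠿⠿⠿⠿⠿⠿⠿⠿⠿⠿⠿⠿
⠿⠿⠿⠿⠿⠿⠿⠿⠿⠿⠿⠿
⠿⠒⠒⣿⠒⠂⠴⠒⠂⠀⠀⠀
⠿⠒⠒⠴⠒⣿⣾⠒⣿⠀⠀⠀
⠿⠴⣿⠒⣿⠂⠒⠒⠂⠀⠀⠀
⠿⠒⠿⠒⠴⠒⣿⠂⣿⠀⠀⠀
⠿⠒⠿⣿⠂⠒⠀⠀⠀⠀⠀⠀
⠿⠴⠒⠒⠒⣿⠀⠀⠀⠀⠀⠀
⠿⠒⠒⠒⠒⠒⠀⠀⠀⠀⠀⠀

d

⠿⠿⠿⠿⠿⠿⠿⠿⠿⠿⠿⠿
⠿⠿⠿⠿⠿⠿⠿⠿⠿⠿⠿⠿
⠿⠿⠿⠿⠿⠿⠿⠿⠿⠿⠿⠿
⠿⠿⠿⠿⠿⠿⠿⠿⠿⠿⠿⠿
⠿⠿⠿⠿⠿⠿⠿⠿⠿⠿⠿⠿
⠒⠒⣿⠒⠂⠴⠒⠂⣿⠀⠀⠀
⠒⠒⠴⠒⣿⣿⣾⣿⠒⠀⠀⠀
⠴⣿⠒⣿⠂⠒⠒⠂⠿⠀⠀⠀
⠒⠿⠒⠴⠒⣿⠂⣿⠿⠀⠀⠀
⠒⠿⣿⠂⠒⠀⠀⠀⠀⠀⠀⠀
⠴⠒⠒⠒⣿⠀⠀⠀⠀⠀⠀⠀
⠒⠒⠒⠒⠒⠀⠀⠀⠀⠀⠀⠀

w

⠿⠿⠿⠿⠿⠿⠿⠿⠿⠿⠿⠿
⠿⠿⠿⠿⠿⠿⠿⠿⠿⠿⠿⠿
⠿⠿⠿⠿⠿⠿⠿⠿⠿⠿⠿⠿
⠿⠿⠿⠿⠿⠿⠿⠿⠿⠿⠿⠿
⠿⠿⠿⠿⠿⠿⠿⠿⠿⠿⠿⠿
⠿⠿⠿⠿⠿⠿⠿⠿⠿⠿⠿⠿
⠒⠒⣿⠒⠂⠴⣾⠂⣿⠀⠀⠀
⠒⠒⠴⠒⣿⣿⠒⣿⠒⠀⠀⠀
⠴⣿⠒⣿⠂⠒⠒⠂⠿⠀⠀⠀
⠒⠿⠒⠴⠒⣿⠂⣿⠿⠀⠀⠀
⠒⠿⣿⠂⠒⠀⠀⠀⠀⠀⠀⠀
⠴⠒⠒⠒⣿⠀⠀⠀⠀⠀⠀⠀

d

⠿⠿⠿⠿⠿⠿⠿⠿⠿⠿⠿⠿
⠿⠿⠿⠿⠿⠿⠿⠿⠿⠿⠿⠿
⠿⠿⠿⠿⠿⠿⠿⠿⠿⠿⠿⠿
⠿⠿⠿⠿⠿⠿⠿⠿⠿⠿⠿⠿
⠿⠿⠿⠿⠿⠿⠿⠿⠿⠿⠿⠿
⠿⠿⠿⠿⠿⠿⠿⠿⠿⠿⠿⠿
⠒⣿⠒⠂⠴⠒⣾⣿⣿⠀⠀⠀
⠒⠴⠒⣿⣿⠒⣿⠒⠂⠀⠀⠀
⣿⠒⣿⠂⠒⠒⠂⠿⠿⠀⠀⠀
⠿⠒⠴⠒⣿⠂⣿⠿⠀⠀⠀⠀
⠿⣿⠂⠒⠀⠀⠀⠀⠀⠀⠀⠀
⠒⠒⠒⣿⠀⠀⠀⠀⠀⠀⠀⠀

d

⠿⠿⠿⠿⠿⠿⠿⠿⠿⠿⠿⠿
⠿⠿⠿⠿⠿⠿⠿⠿⠿⠿⠿⠿
⠿⠿⠿⠿⠿⠿⠿⠿⠿⠿⠿⠿
⠿⠿⠿⠿⠿⠿⠿⠿⠿⠿⠿⠿
⠿⠿⠿⠿⠿⠿⠿⠿⠿⠿⠿⠿
⠿⠿⠿⠿⠿⠿⠿⠿⠿⠿⠿⠿
⣿⠒⠂⠴⠒⠂⣾⣿⠿⠀⠀⠀
⠴⠒⣿⣿⠒⣿⠒⠂⠂⠀⠀⠀
⠒⣿⠂⠒⠒⠂⠿⠿⣿⠀⠀⠀
⠒⠴⠒⣿⠂⣿⠿⠀⠀⠀⠀⠀
⣿⠂⠒⠀⠀⠀⠀⠀⠀⠀⠀⠀
⠒⠒⣿⠀⠀⠀⠀⠀⠀⠀⠀⠀

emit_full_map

⠒⠒⣿⠒⠂⠴⠒⠂⣾⣿⠿
⠒⠒⠴⠒⣿⣿⠒⣿⠒⠂⠂
⠴⣿⠒⣿⠂⠒⠒⠂⠿⠿⣿
⠒⠿⠒⠴⠒⣿⠂⣿⠿⠀⠀
⠒⠿⣿⠂⠒⠀⠀⠀⠀⠀⠀
⠴⠒⠒⠒⣿⠀⠀⠀⠀⠀⠀
⠒⠒⠒⠒⠒⠀⠀⠀⠀⠀⠀
⣿⠒⣿⠂⠒⠀⠀⠀⠀⠀⠀
⠴⠒⠒⠒⠀⠀⠀⠀⠀⠀⠀
⣿⣿⠴⣿⠀⠀⠀⠀⠀⠀⠀
⠴⠴⠴⠒⠀⠀⠀⠀⠀⠀⠀

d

⠿⠿⠿⠿⠿⠿⠿⠿⠿⠿⠿⠿
⠿⠿⠿⠿⠿⠿⠿⠿⠿⠿⠿⠿
⠿⠿⠿⠿⠿⠿⠿⠿⠿⠿⠿⠿
⠿⠿⠿⠿⠿⠿⠿⠿⠿⠿⠿⠿
⠿⠿⠿⠿⠿⠿⠿⠿⠿⠿⠿⠿
⠿⠿⠿⠿⠿⠿⠿⠿⠿⠿⠿⠿
⠒⠂⠴⠒⠂⣿⣾⠿⠒⠀⠀⠀
⠒⣿⣿⠒⣿⠒⠂⠂⠒⠀⠀⠀
⣿⠂⠒⠒⠂⠿⠿⣿⠂⠀⠀⠀
⠴⠒⣿⠂⣿⠿⠀⠀⠀⠀⠀⠀
⠂⠒⠀⠀⠀⠀⠀⠀⠀⠀⠀⠀
⠒⣿⠀⠀⠀⠀⠀⠀⠀⠀⠀⠀

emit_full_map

⠒⠒⣿⠒⠂⠴⠒⠂⣿⣾⠿⠒
⠒⠒⠴⠒⣿⣿⠒⣿⠒⠂⠂⠒
⠴⣿⠒⣿⠂⠒⠒⠂⠿⠿⣿⠂
⠒⠿⠒⠴⠒⣿⠂⣿⠿⠀⠀⠀
⠒⠿⣿⠂⠒⠀⠀⠀⠀⠀⠀⠀
⠴⠒⠒⠒⣿⠀⠀⠀⠀⠀⠀⠀
⠒⠒⠒⠒⠒⠀⠀⠀⠀⠀⠀⠀
⣿⠒⣿⠂⠒⠀⠀⠀⠀⠀⠀⠀
⠴⠒⠒⠒⠀⠀⠀⠀⠀⠀⠀⠀
⣿⣿⠴⣿⠀⠀⠀⠀⠀⠀⠀⠀
⠴⠴⠴⠒⠀⠀⠀⠀⠀⠀⠀⠀


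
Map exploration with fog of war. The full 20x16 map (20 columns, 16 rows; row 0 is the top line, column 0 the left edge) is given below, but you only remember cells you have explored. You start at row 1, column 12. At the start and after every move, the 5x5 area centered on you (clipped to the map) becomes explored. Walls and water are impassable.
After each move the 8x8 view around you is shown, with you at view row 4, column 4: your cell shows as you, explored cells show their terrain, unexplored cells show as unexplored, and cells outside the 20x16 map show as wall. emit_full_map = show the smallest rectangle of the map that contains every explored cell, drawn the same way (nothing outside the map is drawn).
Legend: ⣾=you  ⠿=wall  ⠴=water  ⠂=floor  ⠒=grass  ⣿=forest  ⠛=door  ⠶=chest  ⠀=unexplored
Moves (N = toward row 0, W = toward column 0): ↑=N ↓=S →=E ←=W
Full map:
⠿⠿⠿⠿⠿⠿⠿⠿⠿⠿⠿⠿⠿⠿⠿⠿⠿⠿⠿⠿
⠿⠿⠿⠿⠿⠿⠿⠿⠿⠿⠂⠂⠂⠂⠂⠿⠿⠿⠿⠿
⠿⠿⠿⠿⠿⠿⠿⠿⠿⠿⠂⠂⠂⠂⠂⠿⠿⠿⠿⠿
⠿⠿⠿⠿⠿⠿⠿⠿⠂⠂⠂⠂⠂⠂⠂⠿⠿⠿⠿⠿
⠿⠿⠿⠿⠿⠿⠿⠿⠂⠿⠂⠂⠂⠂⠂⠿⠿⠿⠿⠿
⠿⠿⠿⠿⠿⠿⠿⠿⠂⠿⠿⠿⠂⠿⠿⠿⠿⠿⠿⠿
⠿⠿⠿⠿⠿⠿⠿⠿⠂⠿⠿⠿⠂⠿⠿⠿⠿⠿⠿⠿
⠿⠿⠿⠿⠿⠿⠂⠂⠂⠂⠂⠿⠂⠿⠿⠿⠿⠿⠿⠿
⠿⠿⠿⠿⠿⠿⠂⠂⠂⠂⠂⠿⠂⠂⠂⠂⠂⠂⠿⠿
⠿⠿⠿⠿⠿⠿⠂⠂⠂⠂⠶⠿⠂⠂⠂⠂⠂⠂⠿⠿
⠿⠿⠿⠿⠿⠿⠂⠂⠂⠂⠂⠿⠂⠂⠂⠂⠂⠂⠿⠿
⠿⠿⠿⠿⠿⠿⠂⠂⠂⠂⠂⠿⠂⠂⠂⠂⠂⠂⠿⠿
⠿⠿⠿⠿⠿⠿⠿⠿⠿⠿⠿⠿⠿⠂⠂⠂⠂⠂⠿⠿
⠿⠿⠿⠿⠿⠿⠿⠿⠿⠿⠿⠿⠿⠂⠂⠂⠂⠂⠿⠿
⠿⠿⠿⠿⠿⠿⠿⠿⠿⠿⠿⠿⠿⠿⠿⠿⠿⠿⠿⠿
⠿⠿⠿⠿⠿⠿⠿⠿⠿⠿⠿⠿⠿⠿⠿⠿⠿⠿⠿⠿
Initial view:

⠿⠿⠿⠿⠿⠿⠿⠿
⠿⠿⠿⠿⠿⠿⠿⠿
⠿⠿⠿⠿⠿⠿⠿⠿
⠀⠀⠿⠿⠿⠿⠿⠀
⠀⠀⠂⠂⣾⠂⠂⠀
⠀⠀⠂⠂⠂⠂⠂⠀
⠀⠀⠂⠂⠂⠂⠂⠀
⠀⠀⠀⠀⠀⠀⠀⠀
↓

⠿⠿⠿⠿⠿⠿⠿⠿
⠿⠿⠿⠿⠿⠿⠿⠿
⠀⠀⠿⠿⠿⠿⠿⠀
⠀⠀⠂⠂⠂⠂⠂⠀
⠀⠀⠂⠂⣾⠂⠂⠀
⠀⠀⠂⠂⠂⠂⠂⠀
⠀⠀⠂⠂⠂⠂⠂⠀
⠀⠀⠀⠀⠀⠀⠀⠀

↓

⠿⠿⠿⠿⠿⠿⠿⠿
⠀⠀⠿⠿⠿⠿⠿⠀
⠀⠀⠂⠂⠂⠂⠂⠀
⠀⠀⠂⠂⠂⠂⠂⠀
⠀⠀⠂⠂⣾⠂⠂⠀
⠀⠀⠂⠂⠂⠂⠂⠀
⠀⠀⠿⠿⠂⠿⠿⠀
⠀⠀⠀⠀⠀⠀⠀⠀

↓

⠀⠀⠿⠿⠿⠿⠿⠀
⠀⠀⠂⠂⠂⠂⠂⠀
⠀⠀⠂⠂⠂⠂⠂⠀
⠀⠀⠂⠂⠂⠂⠂⠀
⠀⠀⠂⠂⣾⠂⠂⠀
⠀⠀⠿⠿⠂⠿⠿⠀
⠀⠀⠿⠿⠂⠿⠿⠀
⠀⠀⠀⠀⠀⠀⠀⠀

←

⠀⠀⠀⠿⠿⠿⠿⠿
⠀⠀⠀⠂⠂⠂⠂⠂
⠀⠀⠿⠂⠂⠂⠂⠂
⠀⠀⠂⠂⠂⠂⠂⠂
⠀⠀⠿⠂⣾⠂⠂⠂
⠀⠀⠿⠿⠿⠂⠿⠿
⠀⠀⠿⠿⠿⠂⠿⠿
⠀⠀⠀⠀⠀⠀⠀⠀

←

⠀⠀⠀⠀⠿⠿⠿⠿
⠀⠀⠀⠀⠂⠂⠂⠂
⠀⠀⠿⠿⠂⠂⠂⠂
⠀⠀⠂⠂⠂⠂⠂⠂
⠀⠀⠂⠿⣾⠂⠂⠂
⠀⠀⠂⠿⠿⠿⠂⠿
⠀⠀⠂⠿⠿⠿⠂⠿
⠀⠀⠀⠀⠀⠀⠀⠀

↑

⠿⠿⠿⠿⠿⠿⠿⠿
⠀⠀⠀⠀⠿⠿⠿⠿
⠀⠀⠿⠿⠂⠂⠂⠂
⠀⠀⠿⠿⠂⠂⠂⠂
⠀⠀⠂⠂⣾⠂⠂⠂
⠀⠀⠂⠿⠂⠂⠂⠂
⠀⠀⠂⠿⠿⠿⠂⠿
⠀⠀⠂⠿⠿⠿⠂⠿

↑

⠿⠿⠿⠿⠿⠿⠿⠿
⠿⠿⠿⠿⠿⠿⠿⠿
⠀⠀⠿⠿⠿⠿⠿⠿
⠀⠀⠿⠿⠂⠂⠂⠂
⠀⠀⠿⠿⣾⠂⠂⠂
⠀⠀⠂⠂⠂⠂⠂⠂
⠀⠀⠂⠿⠂⠂⠂⠂
⠀⠀⠂⠿⠿⠿⠂⠿

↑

⠿⠿⠿⠿⠿⠿⠿⠿
⠿⠿⠿⠿⠿⠿⠿⠿
⠿⠿⠿⠿⠿⠿⠿⠿
⠀⠀⠿⠿⠿⠿⠿⠿
⠀⠀⠿⠿⣾⠂⠂⠂
⠀⠀⠿⠿⠂⠂⠂⠂
⠀⠀⠂⠂⠂⠂⠂⠂
⠀⠀⠂⠿⠂⠂⠂⠂

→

⠿⠿⠿⠿⠿⠿⠿⠿
⠿⠿⠿⠿⠿⠿⠿⠿
⠿⠿⠿⠿⠿⠿⠿⠿
⠀⠿⠿⠿⠿⠿⠿⠿
⠀⠿⠿⠂⣾⠂⠂⠂
⠀⠿⠿⠂⠂⠂⠂⠂
⠀⠂⠂⠂⠂⠂⠂⠂
⠀⠂⠿⠂⠂⠂⠂⠂

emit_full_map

⠿⠿⠿⠿⠿⠿⠿
⠿⠿⠂⣾⠂⠂⠂
⠿⠿⠂⠂⠂⠂⠂
⠂⠂⠂⠂⠂⠂⠂
⠂⠿⠂⠂⠂⠂⠂
⠂⠿⠿⠿⠂⠿⠿
⠂⠿⠿⠿⠂⠿⠿

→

⠿⠿⠿⠿⠿⠿⠿⠿
⠿⠿⠿⠿⠿⠿⠿⠿
⠿⠿⠿⠿⠿⠿⠿⠿
⠿⠿⠿⠿⠿⠿⠿⠀
⠿⠿⠂⠂⣾⠂⠂⠀
⠿⠿⠂⠂⠂⠂⠂⠀
⠂⠂⠂⠂⠂⠂⠂⠀
⠂⠿⠂⠂⠂⠂⠂⠀

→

⠿⠿⠿⠿⠿⠿⠿⠿
⠿⠿⠿⠿⠿⠿⠿⠿
⠿⠿⠿⠿⠿⠿⠿⠿
⠿⠿⠿⠿⠿⠿⠿⠀
⠿⠂⠂⠂⣾⠂⠿⠀
⠿⠂⠂⠂⠂⠂⠿⠀
⠂⠂⠂⠂⠂⠂⠿⠀
⠿⠂⠂⠂⠂⠂⠀⠀

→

⠿⠿⠿⠿⠿⠿⠿⠿
⠿⠿⠿⠿⠿⠿⠿⠿
⠿⠿⠿⠿⠿⠿⠿⠿
⠿⠿⠿⠿⠿⠿⠿⠀
⠂⠂⠂⠂⣾⠿⠿⠀
⠂⠂⠂⠂⠂⠿⠿⠀
⠂⠂⠂⠂⠂⠿⠿⠀
⠂⠂⠂⠂⠂⠀⠀⠀

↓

⠿⠿⠿⠿⠿⠿⠿⠿
⠿⠿⠿⠿⠿⠿⠿⠿
⠿⠿⠿⠿⠿⠿⠿⠀
⠂⠂⠂⠂⠂⠿⠿⠀
⠂⠂⠂⠂⣾⠿⠿⠀
⠂⠂⠂⠂⠂⠿⠿⠀
⠂⠂⠂⠂⠂⠿⠿⠀
⠿⠿⠂⠿⠿⠀⠀⠀

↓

⠿⠿⠿⠿⠿⠿⠿⠿
⠿⠿⠿⠿⠿⠿⠿⠀
⠂⠂⠂⠂⠂⠿⠿⠀
⠂⠂⠂⠂⠂⠿⠿⠀
⠂⠂⠂⠂⣾⠿⠿⠀
⠂⠂⠂⠂⠂⠿⠿⠀
⠿⠿⠂⠿⠿⠿⠿⠀
⠿⠿⠂⠿⠿⠀⠀⠀

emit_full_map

⠿⠿⠿⠿⠿⠿⠿⠿⠿
⠿⠿⠂⠂⠂⠂⠂⠿⠿
⠿⠿⠂⠂⠂⠂⠂⠿⠿
⠂⠂⠂⠂⠂⠂⣾⠿⠿
⠂⠿⠂⠂⠂⠂⠂⠿⠿
⠂⠿⠿⠿⠂⠿⠿⠿⠿
⠂⠿⠿⠿⠂⠿⠿⠀⠀

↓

⠿⠿⠿⠿⠿⠿⠿⠀
⠂⠂⠂⠂⠂⠿⠿⠀
⠂⠂⠂⠂⠂⠿⠿⠀
⠂⠂⠂⠂⠂⠿⠿⠀
⠂⠂⠂⠂⣾⠿⠿⠀
⠿⠿⠂⠿⠿⠿⠿⠀
⠿⠿⠂⠿⠿⠿⠿⠀
⠀⠀⠀⠀⠀⠀⠀⠀

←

⠿⠿⠿⠿⠿⠿⠿⠿
⠿⠂⠂⠂⠂⠂⠿⠿
⠿⠂⠂⠂⠂⠂⠿⠿
⠂⠂⠂⠂⠂⠂⠿⠿
⠿⠂⠂⠂⣾⠂⠿⠿
⠿⠿⠿⠂⠿⠿⠿⠿
⠿⠿⠿⠂⠿⠿⠿⠿
⠀⠀⠀⠀⠀⠀⠀⠀

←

⠿⠿⠿⠿⠿⠿⠿⠿
⠿⠿⠂⠂⠂⠂⠂⠿
⠿⠿⠂⠂⠂⠂⠂⠿
⠂⠂⠂⠂⠂⠂⠂⠿
⠂⠿⠂⠂⣾⠂⠂⠿
⠂⠿⠿⠿⠂⠿⠿⠿
⠂⠿⠿⠿⠂⠿⠿⠿
⠀⠀⠀⠀⠀⠀⠀⠀

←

⠀⠿⠿⠿⠿⠿⠿⠿
⠀⠿⠿⠂⠂⠂⠂⠂
⠀⠿⠿⠂⠂⠂⠂⠂
⠀⠂⠂⠂⠂⠂⠂⠂
⠀⠂⠿⠂⣾⠂⠂⠂
⠀⠂⠿⠿⠿⠂⠿⠿
⠀⠂⠿⠿⠿⠂⠿⠿
⠀⠀⠀⠀⠀⠀⠀⠀

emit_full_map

⠿⠿⠿⠿⠿⠿⠿⠿⠿
⠿⠿⠂⠂⠂⠂⠂⠿⠿
⠿⠿⠂⠂⠂⠂⠂⠿⠿
⠂⠂⠂⠂⠂⠂⠂⠿⠿
⠂⠿⠂⣾⠂⠂⠂⠿⠿
⠂⠿⠿⠿⠂⠿⠿⠿⠿
⠂⠿⠿⠿⠂⠿⠿⠿⠿


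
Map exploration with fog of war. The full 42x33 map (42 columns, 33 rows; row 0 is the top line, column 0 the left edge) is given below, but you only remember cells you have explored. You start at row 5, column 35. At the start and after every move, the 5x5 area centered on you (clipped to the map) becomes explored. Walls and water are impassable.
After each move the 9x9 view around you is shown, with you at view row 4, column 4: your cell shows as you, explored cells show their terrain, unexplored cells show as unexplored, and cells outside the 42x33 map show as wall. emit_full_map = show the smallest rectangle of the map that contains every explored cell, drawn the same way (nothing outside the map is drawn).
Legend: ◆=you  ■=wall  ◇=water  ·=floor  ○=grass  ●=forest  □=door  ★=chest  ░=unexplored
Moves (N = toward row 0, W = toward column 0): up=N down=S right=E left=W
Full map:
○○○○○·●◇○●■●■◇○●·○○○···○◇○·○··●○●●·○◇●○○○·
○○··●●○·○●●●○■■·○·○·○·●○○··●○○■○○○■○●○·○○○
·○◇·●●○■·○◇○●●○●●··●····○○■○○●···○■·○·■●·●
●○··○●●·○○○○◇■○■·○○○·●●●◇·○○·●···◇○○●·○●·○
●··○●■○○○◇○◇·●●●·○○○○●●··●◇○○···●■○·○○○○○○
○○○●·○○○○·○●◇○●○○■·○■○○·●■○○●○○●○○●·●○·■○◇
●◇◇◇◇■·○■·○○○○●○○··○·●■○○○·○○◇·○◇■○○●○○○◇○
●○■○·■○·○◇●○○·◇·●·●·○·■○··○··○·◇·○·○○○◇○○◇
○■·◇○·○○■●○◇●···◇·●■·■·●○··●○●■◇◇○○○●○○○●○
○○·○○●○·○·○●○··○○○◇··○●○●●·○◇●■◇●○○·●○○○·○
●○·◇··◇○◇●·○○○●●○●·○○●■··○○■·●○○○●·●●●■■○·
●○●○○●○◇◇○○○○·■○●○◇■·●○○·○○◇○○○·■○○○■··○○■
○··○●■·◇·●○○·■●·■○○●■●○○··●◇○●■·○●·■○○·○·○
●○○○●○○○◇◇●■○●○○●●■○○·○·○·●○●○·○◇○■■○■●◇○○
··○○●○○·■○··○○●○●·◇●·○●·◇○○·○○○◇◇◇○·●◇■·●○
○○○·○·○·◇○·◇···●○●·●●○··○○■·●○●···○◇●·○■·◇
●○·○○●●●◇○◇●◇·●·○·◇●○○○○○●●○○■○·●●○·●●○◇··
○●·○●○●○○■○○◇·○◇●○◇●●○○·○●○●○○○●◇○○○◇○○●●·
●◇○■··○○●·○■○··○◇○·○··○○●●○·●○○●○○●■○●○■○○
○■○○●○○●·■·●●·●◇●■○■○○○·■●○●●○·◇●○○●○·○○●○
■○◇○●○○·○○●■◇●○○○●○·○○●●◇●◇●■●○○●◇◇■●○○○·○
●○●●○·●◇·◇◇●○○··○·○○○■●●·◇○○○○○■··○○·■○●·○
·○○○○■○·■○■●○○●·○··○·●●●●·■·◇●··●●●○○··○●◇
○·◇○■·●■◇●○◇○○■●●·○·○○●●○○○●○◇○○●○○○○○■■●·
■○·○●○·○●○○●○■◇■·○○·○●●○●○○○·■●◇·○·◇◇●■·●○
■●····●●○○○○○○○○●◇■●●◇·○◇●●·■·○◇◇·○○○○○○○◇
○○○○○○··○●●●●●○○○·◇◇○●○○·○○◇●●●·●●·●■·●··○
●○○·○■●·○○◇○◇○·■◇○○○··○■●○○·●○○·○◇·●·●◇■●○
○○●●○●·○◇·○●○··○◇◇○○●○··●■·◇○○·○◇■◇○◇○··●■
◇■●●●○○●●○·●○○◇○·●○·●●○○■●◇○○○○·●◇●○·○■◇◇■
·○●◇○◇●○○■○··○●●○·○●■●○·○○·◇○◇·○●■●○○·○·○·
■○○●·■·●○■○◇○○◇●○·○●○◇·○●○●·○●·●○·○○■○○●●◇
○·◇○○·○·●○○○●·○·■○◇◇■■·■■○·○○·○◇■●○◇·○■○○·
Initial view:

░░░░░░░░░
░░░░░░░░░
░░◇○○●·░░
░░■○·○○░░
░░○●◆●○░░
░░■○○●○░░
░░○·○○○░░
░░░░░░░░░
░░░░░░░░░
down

░░░░░░░░░
░░◇○○●·░░
░░■○·○○░░
░░○●·●○░░
░░■○◆●○░░
░░○·○○○░░
░░○○○●○░░
░░░░░░░░░
░░░░░░░░░

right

░░░░░░░░░
░◇○○●·░░░
░■○·○○○░░
░○●·●○·░░
░■○○◆○○░░
░○·○○○◇░░
░○○○●○○░░
░░░░░░░░░
░░░░░░░░░

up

░░░░░░░░░
░░░░░░░░░
░◇○○●·○░░
░■○·○○○░░
░○●·◆○·░░
░■○○●○○░░
░○·○○○◇░░
░○○○●○○░░
░░░░░░░░░

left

░░░░░░░░░
░░░░░░░░░
░░◇○○●·○░
░░■○·○○○░
░░○●◆●○·░
░░■○○●○○░
░░○·○○○◇░
░░○○○●○○░
░░░░░░░░░

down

░░░░░░░░░
░░◇○○●·○░
░░■○·○○○░
░░○●·●○·░
░░■○◆●○○░
░░○·○○○◇░
░░○○○●○○░
░░░░░░░░░
░░░░░░░░░

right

░░░░░░░░░
░◇○○●·○░░
░■○·○○○░░
░○●·●○·░░
░■○○◆○○░░
░○·○○○◇░░
░○○○●○○░░
░░░░░░░░░
░░░░░░░░░

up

░░░░░░░░░
░░░░░░░░░
░◇○○●·○░░
░■○·○○○░░
░○●·◆○·░░
░■○○●○○░░
░○·○○○◇░░
░○○○●○○░░
░░░░░░░░░

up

░░░░░░░░░
░░░░░░░░░
░░■·○·■░░
░◇○○●·○░░
░■○·◆○○░░
░○●·●○·░░
░■○○●○○░░
░○·○○○◇░░
░○○○●○○░░

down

░░░░░░░░░
░░■·○·■░░
░◇○○●·○░░
░■○·○○○░░
░○●·◆○·░░
░■○○●○○░░
░○·○○○◇░░
░○○○●○○░░
░░░░░░░░░

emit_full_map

░■·○·■
◇○○●·○
■○·○○○
○●·◆○·
■○○●○○
○·○○○◇
○○○●○○

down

░░■·○·■░░
░◇○○●·○░░
░■○·○○○░░
░○●·●○·░░
░■○○◆○○░░
░○·○○○◇░░
░○○○●○○░░
░░░░░░░░░
░░░░░░░░░

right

░■·○·■░░░
◇○○●·○░░░
■○·○○○○░░
○●·●○·■░░
■○○●◆○○░░
○·○○○◇○░░
○○○●○○○░░
░░░░░░░░░
░░░░░░░░░

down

◇○○●·○░░░
■○·○○○○░░
○●·●○·■░░
■○○●○○○░░
○·○○◆◇○░░
○○○●○○○░░
░░·●○○○░░
░░░░░░░░░
░░░░░░░░░

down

■○·○○○○░░
○●·●○·■░░
■○○●○○○░░
○·○○○◇○░░
○○○●◆○○░░
░░·●○○○░░
░░●●●■■░░
░░░░░░░░░
░░░░░░░░░

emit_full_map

░■·○·■░
◇○○●·○░
■○·○○○○
○●·●○·■
■○○●○○○
○·○○○◇○
○○○●◆○○
░░·●○○○
░░●●●■■

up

◇○○●·○░░░
■○·○○○○░░
○●·●○·■░░
■○○●○○○░░
○·○○◆◇○░░
○○○●○○○░░
░░·●○○○░░
░░●●●■■░░
░░░░░░░░░

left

░◇○○●·○░░
░■○·○○○○░
░○●·●○·■░
░■○○●○○○░
░○·○◆○◇○░
░○○○●○○○░
░░○·●○○○░
░░░●●●■■░
░░░░░░░░░

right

◇○○●·○░░░
■○·○○○○░░
○●·●○·■░░
■○○●○○○░░
○·○○◆◇○░░
○○○●○○○░░
░○·●○○○░░
░░●●●■■░░
░░░░░░░░░

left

░◇○○●·○░░
░■○·○○○○░
░○●·●○·■░
░■○○●○○○░
░○·○◆○◇○░
░○○○●○○○░
░░○·●○○○░
░░░●●●■■░
░░░░░░░░░

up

░░■·○·■░░
░◇○○●·○░░
░■○·○○○○░
░○●·●○·■░
░■○○◆○○○░
░○·○○○◇○░
░○○○●○○○░
░░○·●○○○░
░░░●●●■■░

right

░■·○·■░░░
◇○○●·○░░░
■○·○○○○░░
○●·●○·■░░
■○○●◆○○░░
○·○○○◇○░░
○○○●○○○░░
░○·●○○○░░
░░●●●■■░░

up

░░░░░░░░░
░■·○·■░░░
◇○○●·○●░░
■○·○○○○░░
○●·●◆·■░░
■○○●○○○░░
○·○○○◇○░░
○○○●○○○░░
░○·●○○○░░

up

░░░░░░░░░
░░░░░░░░░
░■·○·■●░░
◇○○●·○●░░
■○·○◆○○░░
○●·●○·■░░
■○○●○○○░░
○·○○○◇○░░
○○○●○○○░░

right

░░░░░░░░■
░░░░░░░░■
■·○·■●·░■
○○●·○●·░■
○·○○◆○○░■
●·●○·■○░■
○○●○○○◇░■
·○○○◇○░░■
○○●○○○░░■

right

░░░░░░░■■
░░░░░░░■■
·○·■●·●■■
○●·○●·○■■
·○○○◆○○■■
·●○·■○◇■■
○●○○○◇○■■
○○○◇○░░■■
○●○○○░░■■

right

░░░░░░■■■
░░░░░░■■■
○·■●·●■■■
●·○●·○■■■
○○○○◆○■■■
●○·■○◇■■■
●○○○◇○■■■
○○◇○░░■■■
●○○○░░■■■

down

░░░░░░■■■
○·■●·●■■■
●·○●·○■■■
○○○○○○■■■
●○·■◆◇■■■
●○○○◇○■■■
○○◇○○◇■■■
●○○○░░■■■
●○○○░░■■■

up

░░░░░░■■■
░░░░░░■■■
○·■●·●■■■
●·○●·○■■■
○○○○◆○■■■
●○·■○◇■■■
●○○○◇○■■■
○○◇○○◇■■■
●○○○░░■■■

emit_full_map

░■·○·■●·●
◇○○●·○●·○
■○·○○○○◆○
○●·●○·■○◇
■○○●○○○◇○
○·○○○◇○○◇
○○○●○○○░░
░○·●○○○░░
░░●●●■■░░

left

░░░░░░░■■
░░░░░░░■■
·○·■●·●■■
○●·○●·○■■
·○○○◆○○■■
·●○·■○◇■■
○●○○○◇○■■
○○○◇○○◇■■
○●○○○░░■■

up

■■■■■■■■■
░░░░░░░■■
░░○·○○○■■
·○·■●·●■■
○●·○◆·○■■
·○○○○○○■■
·●○·■○◇■■
○●○○○◇○■■
○○○◇○○◇■■

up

■■■■■■■■■
■■■■■■■■■
░░●○○○·■■
░░○·○○○■■
·○·■◆·●■■
○●·○●·○■■
·○○○○○○■■
·●○·■○◇■■
○●○○○◇○■■

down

■■■■■■■■■
░░●○○○·■■
░░○·○○○■■
·○·■●·●■■
○●·○◆·○■■
·○○○○○○■■
·●○·■○◇■■
○●○○○◇○■■
○○○◇○○◇■■

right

■■■■■■■■■
░●○○○·■■■
░○·○○○■■■
○·■●·●■■■
●·○●◆○■■■
○○○○○○■■■
●○·■○◇■■■
●○○○◇○■■■
○○◇○○◇■■■

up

■■■■■■■■■
■■■■■■■■■
░●○○○·■■■
░○·○○○■■■
○·■●◆●■■■
●·○●·○■■■
○○○○○○■■■
●○·■○◇■■■
●○○○◇○■■■

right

■■■■■■■■■
■■■■■■■■■
●○○○·■■■■
○·○○○■■■■
·■●·◆■■■■
·○●·○■■■■
○○○○○■■■■
○·■○◇■■■■
○○○◇○■■■■

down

■■■■■■■■■
●○○○·■■■■
○·○○○■■■■
·■●·●■■■■
·○●·◆■■■■
○○○○○■■■■
○·■○◇■■■■
○○○◇○■■■■
○◇○○◇■■■■

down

●○○○·■■■■
○·○○○■■■■
·■●·●■■■■
·○●·○■■■■
○○○○◆■■■■
○·■○◇■■■■
○○○◇○■■■■
○◇○○◇■■■■
○○○░░■■■■

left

░●○○○·■■■
░○·○○○■■■
○·■●·●■■■
●·○●·○■■■
○○○○◆○■■■
●○·■○◇■■■
●○○○◇○■■■
○○◇○○◇■■■
●○○○░░■■■

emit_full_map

░░░░●○○○·
░░░░○·○○○
░■·○·■●·●
◇○○●·○●·○
■○·○○○○◆○
○●·●○·■○◇
■○○●○○○◇○
○·○○○◇○○◇
○○○●○○○░░
░○·●○○○░░
░░●●●■■░░
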